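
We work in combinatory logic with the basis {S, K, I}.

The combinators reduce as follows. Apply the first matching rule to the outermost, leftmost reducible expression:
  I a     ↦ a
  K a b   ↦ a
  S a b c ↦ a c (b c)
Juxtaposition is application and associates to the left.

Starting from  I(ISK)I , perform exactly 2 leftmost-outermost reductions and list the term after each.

  start: I(ISK)I
  step 1: ISKI
  step 2: SKI

Answer: after 2 steps: SKI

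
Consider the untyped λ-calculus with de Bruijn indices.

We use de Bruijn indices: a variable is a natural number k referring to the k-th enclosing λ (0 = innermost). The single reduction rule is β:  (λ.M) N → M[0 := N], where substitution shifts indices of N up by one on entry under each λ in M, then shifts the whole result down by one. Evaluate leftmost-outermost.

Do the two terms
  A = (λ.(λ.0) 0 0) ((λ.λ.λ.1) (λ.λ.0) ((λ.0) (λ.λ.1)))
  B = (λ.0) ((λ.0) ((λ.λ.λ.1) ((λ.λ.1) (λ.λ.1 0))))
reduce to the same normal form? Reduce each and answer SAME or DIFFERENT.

Answer: SAME — A ⇓ λ.λ.1, B ⇓ λ.λ.1

Reduction:
Term A:
  start: (λ.(λ.0) 0 0) ((λ.λ.λ.1) (λ.λ.0) ((λ.0) (λ.λ.1)))
  step 1: (λ.0) ((λ.λ.λ.1) (λ.λ.0) ((λ.0) (λ.λ.1))) ((λ.λ.λ.1) (λ.λ.0) ((λ.0) (λ.λ.1)))
  step 2: (λ.λ.λ.1) (λ.λ.0) ((λ.0) (λ.λ.1)) ((λ.λ.λ.1) (λ.λ.0) ((λ.0) (λ.λ.1)))
  step 3: (λ.λ.1) ((λ.0) (λ.λ.1)) ((λ.λ.λ.1) (λ.λ.0) ((λ.0) (λ.λ.1)))
  step 4: (λ.(λ.0) (λ.λ.1)) ((λ.λ.λ.1) (λ.λ.0) ((λ.0) (λ.λ.1)))
  step 5: (λ.0) (λ.λ.1)
  step 6: λ.λ.1

Term B:
  start: (λ.0) ((λ.0) ((λ.λ.λ.1) ((λ.λ.1) (λ.λ.1 0))))
  step 1: (λ.0) ((λ.λ.λ.1) ((λ.λ.1) (λ.λ.1 0)))
  step 2: (λ.λ.λ.1) ((λ.λ.1) (λ.λ.1 0))
  step 3: λ.λ.1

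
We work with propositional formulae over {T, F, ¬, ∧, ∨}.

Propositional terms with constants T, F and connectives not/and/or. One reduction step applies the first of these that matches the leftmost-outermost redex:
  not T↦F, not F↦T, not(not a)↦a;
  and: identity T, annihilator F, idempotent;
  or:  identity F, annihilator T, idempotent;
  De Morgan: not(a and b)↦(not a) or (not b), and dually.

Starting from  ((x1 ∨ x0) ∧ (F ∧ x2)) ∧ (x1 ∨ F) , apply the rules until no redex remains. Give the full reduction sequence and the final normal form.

  start: ((x1 ∨ x0) ∧ (F ∧ x2)) ∧ (x1 ∨ F)
  step 1: ((x1 ∨ x0) ∧ F) ∧ (x1 ∨ F)
  step 2: F ∧ (x1 ∨ F)
  step 3: F

Answer: normal form = F  (in 3 steps)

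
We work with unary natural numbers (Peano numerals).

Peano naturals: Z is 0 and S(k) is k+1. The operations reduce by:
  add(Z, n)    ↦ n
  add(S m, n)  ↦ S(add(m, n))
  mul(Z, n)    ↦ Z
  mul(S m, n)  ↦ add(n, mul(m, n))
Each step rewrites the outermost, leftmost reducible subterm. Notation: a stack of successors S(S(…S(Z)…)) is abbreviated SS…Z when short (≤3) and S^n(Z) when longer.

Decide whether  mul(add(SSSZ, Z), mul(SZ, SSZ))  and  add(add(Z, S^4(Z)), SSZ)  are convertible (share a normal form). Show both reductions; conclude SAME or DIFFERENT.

Term A:
  start: mul(add(SSSZ, Z), mul(SZ, SSZ))
  →1  mul(S(add(SSZ, Z)), mul(SZ, SSZ))
  →2  add(mul(SZ, SSZ), mul(add(SSZ, Z), mul(SZ, SSZ)))
  →3  add(add(SSZ, mul(Z, SSZ)), mul(add(SSZ, Z), mul(SZ, SSZ)))
  →4  add(S(add(SZ, mul(Z, SSZ))), mul(add(SSZ, Z), mul(SZ, SSZ)))
  →5  S(add(add(SZ, mul(Z, SSZ)), mul(add(SSZ, Z), mul(SZ, SSZ))))
  →6  S(add(S(add(Z, mul(Z, SSZ))), mul(add(SSZ, Z), mul(SZ, SSZ))))
  →7  S(S(add(add(Z, mul(Z, SSZ)), mul(add(SSZ, Z), mul(SZ, SSZ)))))
  →8  S(S(add(mul(Z, SSZ), mul(add(SSZ, Z), mul(SZ, SSZ)))))
  →9  S(S(add(Z, mul(add(SSZ, Z), mul(SZ, SSZ)))))
  →10  S(S(mul(add(SSZ, Z), mul(SZ, SSZ))))
  →11  S(S(mul(S(add(SZ, Z)), mul(SZ, SSZ))))
  →12  S(S(add(mul(SZ, SSZ), mul(add(SZ, Z), mul(SZ, SSZ)))))
  →13  S(S(add(add(SSZ, mul(Z, SSZ)), mul(add(SZ, Z), mul(SZ, SSZ)))))
  →14  S(S(add(S(add(SZ, mul(Z, SSZ))), mul(add(SZ, Z), mul(SZ, SSZ)))))
  →15  S(S(S(add(add(SZ, mul(Z, SSZ)), mul(add(SZ, Z), mul(SZ, SSZ))))))
  →16  S(S(S(add(S(add(Z, mul(Z, SSZ))), mul(add(SZ, Z), mul(SZ, SSZ))))))
  →17  S(S(S(S(add(add(Z, mul(Z, SSZ)), mul(add(SZ, Z), mul(SZ, SSZ)))))))
  →18  S(S(S(S(add(mul(Z, SSZ), mul(add(SZ, Z), mul(SZ, SSZ)))))))
  →19  S(S(S(S(add(Z, mul(add(SZ, Z), mul(SZ, SSZ)))))))
  →20  S(S(S(S(mul(add(SZ, Z), mul(SZ, SSZ))))))
  →21  S(S(S(S(mul(S(add(Z, Z)), mul(SZ, SSZ))))))
  →22  S(S(S(S(add(mul(SZ, SSZ), mul(add(Z, Z), mul(SZ, SSZ)))))))
  →23  S(S(S(S(add(add(SSZ, mul(Z, SSZ)), mul(add(Z, Z), mul(SZ, SSZ)))))))
  →24  S(S(S(S(add(S(add(SZ, mul(Z, SSZ))), mul(add(Z, Z), mul(SZ, SSZ)))))))
  →25  S(S(S(S(S(add(add(SZ, mul(Z, SSZ)), mul(add(Z, Z), mul(SZ, SSZ))))))))
  →26  S(S(S(S(S(add(S(add(Z, mul(Z, SSZ))), mul(add(Z, Z), mul(SZ, SSZ))))))))
  →27  S(S(S(S(S(S(add(add(Z, mul(Z, SSZ)), mul(add(Z, Z), mul(SZ, SSZ)))))))))
  →28  S(S(S(S(S(S(add(mul(Z, SSZ), mul(add(Z, Z), mul(SZ, SSZ)))))))))
  →29  S(S(S(S(S(S(add(Z, mul(add(Z, Z), mul(SZ, SSZ)))))))))
  →30  S(S(S(S(S(S(mul(add(Z, Z), mul(SZ, SSZ))))))))
  →31  S(S(S(S(S(S(mul(Z, mul(SZ, SSZ))))))))
  →32  S^6(Z)

Term B:
  start: add(add(Z, S^4(Z)), SSZ)
  →1  add(S^4(Z), SSZ)
  →2  S(add(SSSZ, SSZ))
  →3  S(S(add(SSZ, SSZ)))
  →4  S(S(S(add(SZ, SSZ))))
  →5  S(S(S(S(add(Z, SSZ)))))
  →6  S^6(Z)

Answer: SAME — A ⇓ S^6(Z), B ⇓ S^6(Z)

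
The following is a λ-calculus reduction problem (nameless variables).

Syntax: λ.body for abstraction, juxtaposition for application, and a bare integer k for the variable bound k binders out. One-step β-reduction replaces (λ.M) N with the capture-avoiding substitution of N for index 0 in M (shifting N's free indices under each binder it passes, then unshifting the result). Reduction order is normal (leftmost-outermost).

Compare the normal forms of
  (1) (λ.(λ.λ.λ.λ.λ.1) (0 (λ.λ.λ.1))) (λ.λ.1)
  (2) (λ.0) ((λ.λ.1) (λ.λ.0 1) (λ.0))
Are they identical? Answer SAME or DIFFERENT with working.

Term A:
  start: (λ.(λ.λ.λ.λ.λ.1) (0 (λ.λ.λ.1))) (λ.λ.1)
  step 1: (λ.λ.λ.λ.λ.1) ((λ.λ.1) (λ.λ.λ.1))
  step 2: λ.λ.λ.λ.1

Term B:
  start: (λ.0) ((λ.λ.1) (λ.λ.0 1) (λ.0))
  step 1: (λ.λ.1) (λ.λ.0 1) (λ.0)
  step 2: (λ.λ.λ.0 1) (λ.0)
  step 3: λ.λ.0 1

Answer: DIFFERENT — A ⇓ λ.λ.λ.λ.1, B ⇓ λ.λ.0 1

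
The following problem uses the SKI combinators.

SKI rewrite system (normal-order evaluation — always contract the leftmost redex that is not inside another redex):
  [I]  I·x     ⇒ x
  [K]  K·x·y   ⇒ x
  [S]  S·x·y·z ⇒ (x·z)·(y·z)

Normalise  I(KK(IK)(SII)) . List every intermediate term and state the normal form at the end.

  start: I(KK(IK)(SII))
  [1] KK(IK)(SII)
  [2] K(SII)

Answer: normal form = K(SII)  (in 2 steps)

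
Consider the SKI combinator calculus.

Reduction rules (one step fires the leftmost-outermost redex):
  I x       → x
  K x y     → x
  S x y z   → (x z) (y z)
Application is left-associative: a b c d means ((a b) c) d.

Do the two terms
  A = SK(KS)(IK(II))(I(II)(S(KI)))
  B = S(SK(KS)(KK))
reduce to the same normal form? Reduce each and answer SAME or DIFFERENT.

Term A:
  start: SK(KS)(IK(II))(I(II)(S(KI)))
  step 1: K(IK(II))(KS(IK(II)))(I(II)(S(KI)))
  step 2: IK(II)(I(II)(S(KI)))
  step 3: K(II)(I(II)(S(KI)))
  step 4: II
  step 5: I

Term B:
  start: S(SK(KS)(KK))
  step 1: S(K(KK)(KS(KK)))
  step 2: S(KK)

Answer: DIFFERENT — A ⇓ I, B ⇓ S(KK)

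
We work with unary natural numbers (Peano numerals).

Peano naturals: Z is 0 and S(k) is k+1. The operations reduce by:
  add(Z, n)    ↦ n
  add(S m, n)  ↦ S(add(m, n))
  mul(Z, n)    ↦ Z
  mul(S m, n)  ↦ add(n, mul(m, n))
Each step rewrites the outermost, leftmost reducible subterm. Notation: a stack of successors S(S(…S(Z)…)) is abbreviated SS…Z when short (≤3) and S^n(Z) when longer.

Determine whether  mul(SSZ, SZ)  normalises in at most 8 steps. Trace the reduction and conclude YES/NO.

  start: mul(SSZ, SZ)
  →1  add(SZ, mul(SZ, SZ))
  →2  S(add(Z, mul(SZ, SZ)))
  →3  S(mul(SZ, SZ))
  →4  S(add(SZ, mul(Z, SZ)))
  →5  S(S(add(Z, mul(Z, SZ))))
  →6  S(S(mul(Z, SZ)))
  →7  SSZ

Answer: YES — reaches normal form SSZ in 7 ≤ 8 steps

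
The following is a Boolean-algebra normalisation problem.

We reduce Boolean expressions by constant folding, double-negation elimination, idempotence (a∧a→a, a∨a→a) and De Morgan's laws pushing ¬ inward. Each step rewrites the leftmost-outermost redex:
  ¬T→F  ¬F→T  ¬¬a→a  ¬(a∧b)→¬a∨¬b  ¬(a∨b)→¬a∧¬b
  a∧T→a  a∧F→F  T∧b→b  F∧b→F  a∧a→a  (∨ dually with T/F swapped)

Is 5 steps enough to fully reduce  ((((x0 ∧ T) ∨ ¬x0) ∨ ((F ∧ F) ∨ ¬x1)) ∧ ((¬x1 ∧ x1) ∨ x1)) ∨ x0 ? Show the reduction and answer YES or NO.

  start: ((((x0 ∧ T) ∨ ¬x0) ∨ ((F ∧ F) ∨ ¬x1)) ∧ ((¬x1 ∧ x1) ∨ x1)) ∨ x0
  [1] (((x0 ∨ ¬x0) ∨ ((F ∧ F) ∨ ¬x1)) ∧ ((¬x1 ∧ x1) ∨ x1)) ∨ x0
  [2] (((x0 ∨ ¬x0) ∨ (F ∨ ¬x1)) ∧ ((¬x1 ∧ x1) ∨ x1)) ∨ x0
  [3] (((x0 ∨ ¬x0) ∨ ¬x1) ∧ ((¬x1 ∧ x1) ∨ x1)) ∨ x0

Answer: YES — reaches normal form (((x0 ∨ ¬x0) ∨ ¬x1) ∧ ((¬x1 ∧ x1) ∨ x1)) ∨ x0 in 3 ≤ 5 steps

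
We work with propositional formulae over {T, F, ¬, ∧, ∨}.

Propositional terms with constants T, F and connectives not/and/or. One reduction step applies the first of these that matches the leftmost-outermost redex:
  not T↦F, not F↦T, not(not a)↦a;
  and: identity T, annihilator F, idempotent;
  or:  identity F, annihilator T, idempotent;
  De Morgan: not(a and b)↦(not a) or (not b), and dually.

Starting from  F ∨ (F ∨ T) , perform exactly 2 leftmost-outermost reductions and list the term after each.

Answer: after 2 steps: T

Derivation:
  start: F ∨ (F ∨ T)
  →1  F ∨ T
  →2  T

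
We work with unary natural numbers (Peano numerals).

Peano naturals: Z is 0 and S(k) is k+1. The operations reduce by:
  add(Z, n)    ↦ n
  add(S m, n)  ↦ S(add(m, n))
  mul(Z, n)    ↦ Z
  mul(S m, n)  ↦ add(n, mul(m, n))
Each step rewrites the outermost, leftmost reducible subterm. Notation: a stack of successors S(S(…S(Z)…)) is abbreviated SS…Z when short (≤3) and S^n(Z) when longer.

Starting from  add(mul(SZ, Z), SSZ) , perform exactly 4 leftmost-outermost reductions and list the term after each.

Answer: after 4 steps: SSZ

Derivation:
  start: add(mul(SZ, Z), SSZ)
  [1] add(add(Z, mul(Z, Z)), SSZ)
  [2] add(mul(Z, Z), SSZ)
  [3] add(Z, SSZ)
  [4] SSZ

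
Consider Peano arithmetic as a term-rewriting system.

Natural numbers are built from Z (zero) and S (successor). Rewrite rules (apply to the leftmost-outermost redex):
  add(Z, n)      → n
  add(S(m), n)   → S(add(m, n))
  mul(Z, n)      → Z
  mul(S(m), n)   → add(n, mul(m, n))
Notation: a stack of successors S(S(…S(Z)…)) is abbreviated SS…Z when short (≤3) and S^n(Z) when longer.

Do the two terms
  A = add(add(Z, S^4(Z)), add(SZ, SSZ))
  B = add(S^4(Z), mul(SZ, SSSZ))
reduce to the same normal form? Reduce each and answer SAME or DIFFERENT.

Term A:
  start: add(add(Z, S^4(Z)), add(SZ, SSZ))
  →1  add(S^4(Z), add(SZ, SSZ))
  →2  S(add(SSSZ, add(SZ, SSZ)))
  →3  S(S(add(SSZ, add(SZ, SSZ))))
  →4  S(S(S(add(SZ, add(SZ, SSZ)))))
  →5  S(S(S(S(add(Z, add(SZ, SSZ))))))
  →6  S(S(S(S(add(SZ, SSZ)))))
  →7  S(S(S(S(S(add(Z, SSZ))))))
  →8  S^7(Z)

Term B:
  start: add(S^4(Z), mul(SZ, SSSZ))
  →1  S(add(SSSZ, mul(SZ, SSSZ)))
  →2  S(S(add(SSZ, mul(SZ, SSSZ))))
  →3  S(S(S(add(SZ, mul(SZ, SSSZ)))))
  →4  S(S(S(S(add(Z, mul(SZ, SSSZ))))))
  →5  S(S(S(S(mul(SZ, SSSZ)))))
  →6  S(S(S(S(add(SSSZ, mul(Z, SSSZ))))))
  →7  S(S(S(S(S(add(SSZ, mul(Z, SSSZ)))))))
  →8  S(S(S(S(S(S(add(SZ, mul(Z, SSSZ))))))))
  →9  S(S(S(S(S(S(S(add(Z, mul(Z, SSSZ)))))))))
  →10  S(S(S(S(S(S(S(mul(Z, SSSZ))))))))
  →11  S^7(Z)

Answer: SAME — A ⇓ S^7(Z), B ⇓ S^7(Z)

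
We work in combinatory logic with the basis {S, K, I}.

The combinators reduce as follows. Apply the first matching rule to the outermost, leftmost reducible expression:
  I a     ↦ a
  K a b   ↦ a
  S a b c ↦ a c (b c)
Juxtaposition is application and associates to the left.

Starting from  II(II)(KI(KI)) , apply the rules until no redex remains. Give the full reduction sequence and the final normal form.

Answer: normal form = I  (in 5 steps)

Reduction:
  start: II(II)(KI(KI))
  →1  I(II)(KI(KI))
  →2  II(KI(KI))
  →3  I(KI(KI))
  →4  KI(KI)
  →5  I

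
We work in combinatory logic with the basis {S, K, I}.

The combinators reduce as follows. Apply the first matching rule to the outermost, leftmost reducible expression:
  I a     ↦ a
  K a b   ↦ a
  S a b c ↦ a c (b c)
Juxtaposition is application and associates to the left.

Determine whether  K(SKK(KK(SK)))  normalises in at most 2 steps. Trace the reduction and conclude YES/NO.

Answer: NO — after 2 steps the term is K(KK(SK)), not yet normal

Derivation:
  start: K(SKK(KK(SK)))
  [1] K(K(KK(SK))(K(KK(SK))))
  [2] K(KK(SK))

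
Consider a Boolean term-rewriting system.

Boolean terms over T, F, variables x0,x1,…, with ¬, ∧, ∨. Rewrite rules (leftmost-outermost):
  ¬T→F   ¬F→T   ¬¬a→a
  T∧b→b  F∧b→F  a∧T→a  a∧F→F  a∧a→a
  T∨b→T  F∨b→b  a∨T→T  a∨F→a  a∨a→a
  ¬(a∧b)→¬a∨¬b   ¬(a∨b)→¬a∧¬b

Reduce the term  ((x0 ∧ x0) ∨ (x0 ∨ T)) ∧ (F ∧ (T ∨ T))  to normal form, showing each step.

  start: ((x0 ∧ x0) ∨ (x0 ∨ T)) ∧ (F ∧ (T ∨ T))
  step 1: (x0 ∨ (x0 ∨ T)) ∧ (F ∧ (T ∨ T))
  step 2: (x0 ∨ T) ∧ (F ∧ (T ∨ T))
  step 3: T ∧ (F ∧ (T ∨ T))
  step 4: F ∧ (T ∨ T)
  step 5: F

Answer: normal form = F  (in 5 steps)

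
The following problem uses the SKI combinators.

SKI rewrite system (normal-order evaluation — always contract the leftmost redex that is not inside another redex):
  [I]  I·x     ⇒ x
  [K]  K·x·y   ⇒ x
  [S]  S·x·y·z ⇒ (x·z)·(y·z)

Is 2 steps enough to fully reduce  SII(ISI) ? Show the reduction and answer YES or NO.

  start: SII(ISI)
  [1] I(ISI)(I(ISI))
  [2] ISI(I(ISI))

Answer: NO — after 2 steps the term is ISI(I(ISI)), not yet normal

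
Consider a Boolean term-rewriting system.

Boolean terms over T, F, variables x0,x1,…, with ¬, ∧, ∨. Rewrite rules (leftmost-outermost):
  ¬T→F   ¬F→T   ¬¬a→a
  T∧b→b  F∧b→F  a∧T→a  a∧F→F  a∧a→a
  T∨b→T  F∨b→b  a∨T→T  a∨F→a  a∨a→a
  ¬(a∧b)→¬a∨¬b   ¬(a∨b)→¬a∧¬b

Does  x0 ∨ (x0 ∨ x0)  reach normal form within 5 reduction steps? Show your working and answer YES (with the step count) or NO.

  start: x0 ∨ (x0 ∨ x0)
  →1  x0 ∨ x0
  →2  x0

Answer: YES — reaches normal form x0 in 2 ≤ 5 steps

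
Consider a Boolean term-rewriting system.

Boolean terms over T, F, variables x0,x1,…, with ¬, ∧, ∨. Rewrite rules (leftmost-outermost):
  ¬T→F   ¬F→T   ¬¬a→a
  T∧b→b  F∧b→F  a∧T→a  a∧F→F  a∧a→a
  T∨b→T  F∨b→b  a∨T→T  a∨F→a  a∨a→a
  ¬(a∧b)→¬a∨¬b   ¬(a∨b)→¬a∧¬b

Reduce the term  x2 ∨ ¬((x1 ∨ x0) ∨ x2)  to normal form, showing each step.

  start: x2 ∨ ¬((x1 ∨ x0) ∨ x2)
  →1  x2 ∨ (¬(x1 ∨ x0) ∧ ¬x2)
  →2  x2 ∨ ((¬x1 ∧ ¬x0) ∧ ¬x2)

Answer: normal form = x2 ∨ ((¬x1 ∧ ¬x0) ∧ ¬x2)  (in 2 steps)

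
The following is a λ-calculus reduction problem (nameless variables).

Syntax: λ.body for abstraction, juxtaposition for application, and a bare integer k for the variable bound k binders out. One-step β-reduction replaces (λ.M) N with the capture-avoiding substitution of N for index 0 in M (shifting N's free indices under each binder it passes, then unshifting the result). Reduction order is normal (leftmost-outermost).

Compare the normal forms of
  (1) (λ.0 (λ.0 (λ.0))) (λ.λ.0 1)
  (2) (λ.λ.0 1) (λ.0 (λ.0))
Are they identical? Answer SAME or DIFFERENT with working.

Term A:
  start: (λ.0 (λ.0 (λ.0))) (λ.λ.0 1)
  →1  (λ.λ.0 1) (λ.0 (λ.0))
  →2  λ.0 (λ.0 (λ.0))

Term B:
  start: (λ.λ.0 1) (λ.0 (λ.0))
  →1  λ.0 (λ.0 (λ.0))

Answer: SAME — A ⇓ λ.0 (λ.0 (λ.0)), B ⇓ λ.0 (λ.0 (λ.0))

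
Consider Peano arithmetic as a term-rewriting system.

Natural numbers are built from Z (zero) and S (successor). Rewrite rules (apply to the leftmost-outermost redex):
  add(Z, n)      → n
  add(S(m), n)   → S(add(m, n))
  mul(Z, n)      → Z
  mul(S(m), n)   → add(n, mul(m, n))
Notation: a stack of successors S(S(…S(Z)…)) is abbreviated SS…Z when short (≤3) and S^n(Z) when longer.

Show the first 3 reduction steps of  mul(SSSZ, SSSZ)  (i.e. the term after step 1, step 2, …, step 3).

Answer: after 3 steps: S(S(add(SZ, mul(SSZ, SSSZ))))

Reduction:
  start: mul(SSSZ, SSSZ)
  [1] add(SSSZ, mul(SSZ, SSSZ))
  [2] S(add(SSZ, mul(SSZ, SSSZ)))
  [3] S(S(add(SZ, mul(SSZ, SSSZ))))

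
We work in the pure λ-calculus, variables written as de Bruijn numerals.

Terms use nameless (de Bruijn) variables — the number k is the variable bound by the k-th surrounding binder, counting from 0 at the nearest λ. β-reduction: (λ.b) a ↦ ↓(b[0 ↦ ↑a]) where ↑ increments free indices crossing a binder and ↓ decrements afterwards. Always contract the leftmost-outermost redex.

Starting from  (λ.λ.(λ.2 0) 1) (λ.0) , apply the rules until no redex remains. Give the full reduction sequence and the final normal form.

  start: (λ.λ.(λ.2 0) 1) (λ.0)
  →1  λ.(λ.(λ.0) 0) (λ.0)
  →2  λ.(λ.0) (λ.0)
  →3  λ.λ.0

Answer: normal form = λ.λ.0  (in 3 steps)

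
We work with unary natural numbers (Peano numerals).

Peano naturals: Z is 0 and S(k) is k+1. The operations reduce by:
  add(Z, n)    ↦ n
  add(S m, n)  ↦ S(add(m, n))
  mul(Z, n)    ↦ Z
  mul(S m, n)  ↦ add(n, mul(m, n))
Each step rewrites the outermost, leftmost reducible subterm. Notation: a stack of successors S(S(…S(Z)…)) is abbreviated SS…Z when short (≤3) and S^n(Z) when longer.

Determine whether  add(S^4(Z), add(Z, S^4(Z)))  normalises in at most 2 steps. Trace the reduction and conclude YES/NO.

  start: add(S^4(Z), add(Z, S^4(Z)))
  →1  S(add(SSSZ, add(Z, S^4(Z))))
  →2  S(S(add(SSZ, add(Z, S^4(Z)))))

Answer: NO — after 2 steps the term is S(S(add(SSZ, add(Z, S^4(Z))))), not yet normal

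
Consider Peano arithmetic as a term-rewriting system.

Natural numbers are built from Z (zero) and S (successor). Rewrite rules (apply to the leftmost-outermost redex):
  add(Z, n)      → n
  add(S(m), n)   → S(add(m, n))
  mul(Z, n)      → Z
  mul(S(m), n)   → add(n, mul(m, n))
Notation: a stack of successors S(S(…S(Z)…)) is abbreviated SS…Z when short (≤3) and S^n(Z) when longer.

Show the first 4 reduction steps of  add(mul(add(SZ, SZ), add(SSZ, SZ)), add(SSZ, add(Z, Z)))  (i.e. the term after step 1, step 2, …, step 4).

Answer: after 4 steps: add(S(add(add(SZ, SZ), mul(add(Z, SZ), add(SSZ, SZ)))), add(SSZ, add(Z, Z)))

Working:
  start: add(mul(add(SZ, SZ), add(SSZ, SZ)), add(SSZ, add(Z, Z)))
  →1  add(mul(S(add(Z, SZ)), add(SSZ, SZ)), add(SSZ, add(Z, Z)))
  →2  add(add(add(SSZ, SZ), mul(add(Z, SZ), add(SSZ, SZ))), add(SSZ, add(Z, Z)))
  →3  add(add(S(add(SZ, SZ)), mul(add(Z, SZ), add(SSZ, SZ))), add(SSZ, add(Z, Z)))
  →4  add(S(add(add(SZ, SZ), mul(add(Z, SZ), add(SSZ, SZ)))), add(SSZ, add(Z, Z)))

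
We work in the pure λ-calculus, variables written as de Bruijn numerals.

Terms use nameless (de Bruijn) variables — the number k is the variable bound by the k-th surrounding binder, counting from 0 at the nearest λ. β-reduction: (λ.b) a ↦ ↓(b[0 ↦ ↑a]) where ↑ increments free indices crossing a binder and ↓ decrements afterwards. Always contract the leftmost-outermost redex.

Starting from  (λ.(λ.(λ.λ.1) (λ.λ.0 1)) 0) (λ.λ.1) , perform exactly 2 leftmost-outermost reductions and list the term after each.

Answer: after 2 steps: (λ.λ.1) (λ.λ.0 1)

Reduction:
  start: (λ.(λ.(λ.λ.1) (λ.λ.0 1)) 0) (λ.λ.1)
  [1] (λ.(λ.λ.1) (λ.λ.0 1)) (λ.λ.1)
  [2] (λ.λ.1) (λ.λ.0 1)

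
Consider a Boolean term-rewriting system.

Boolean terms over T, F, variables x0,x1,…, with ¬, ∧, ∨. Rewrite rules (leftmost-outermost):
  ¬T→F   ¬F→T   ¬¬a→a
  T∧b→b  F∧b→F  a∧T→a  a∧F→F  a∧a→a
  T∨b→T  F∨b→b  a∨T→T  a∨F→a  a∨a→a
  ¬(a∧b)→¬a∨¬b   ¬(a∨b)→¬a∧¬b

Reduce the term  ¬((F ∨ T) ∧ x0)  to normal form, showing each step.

  start: ¬((F ∨ T) ∧ x0)
  →1  ¬(F ∨ T) ∨ ¬x0
  →2  (¬F ∧ ¬T) ∨ ¬x0
  →3  (T ∧ ¬T) ∨ ¬x0
  →4  ¬T ∨ ¬x0
  →5  F ∨ ¬x0
  →6  ¬x0

Answer: normal form = ¬x0  (in 6 steps)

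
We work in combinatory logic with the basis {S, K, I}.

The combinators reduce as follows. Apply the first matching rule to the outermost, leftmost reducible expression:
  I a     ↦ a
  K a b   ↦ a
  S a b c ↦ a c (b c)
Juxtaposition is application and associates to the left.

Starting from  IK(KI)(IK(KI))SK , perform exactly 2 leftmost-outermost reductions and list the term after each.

  start: IK(KI)(IK(KI))SK
  →1  K(KI)(IK(KI))SK
  →2  KISK

Answer: after 2 steps: KISK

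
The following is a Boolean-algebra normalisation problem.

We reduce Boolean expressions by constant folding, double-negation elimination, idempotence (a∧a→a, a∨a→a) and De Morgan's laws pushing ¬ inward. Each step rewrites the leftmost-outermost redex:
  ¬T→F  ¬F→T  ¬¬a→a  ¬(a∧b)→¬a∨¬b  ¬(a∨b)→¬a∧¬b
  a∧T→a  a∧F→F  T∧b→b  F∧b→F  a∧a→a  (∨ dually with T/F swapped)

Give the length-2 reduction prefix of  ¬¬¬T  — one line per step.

  start: ¬¬¬T
  step 1: ¬T
  step 2: F

Answer: after 2 steps: F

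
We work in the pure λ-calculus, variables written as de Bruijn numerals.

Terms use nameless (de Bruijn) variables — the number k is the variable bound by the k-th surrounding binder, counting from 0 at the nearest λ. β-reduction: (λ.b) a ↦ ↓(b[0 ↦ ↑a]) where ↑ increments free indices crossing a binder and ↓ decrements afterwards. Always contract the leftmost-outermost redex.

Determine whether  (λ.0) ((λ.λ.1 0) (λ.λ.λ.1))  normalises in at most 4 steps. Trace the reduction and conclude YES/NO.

  start: (λ.0) ((λ.λ.1 0) (λ.λ.λ.1))
  →1  (λ.λ.1 0) (λ.λ.λ.1)
  →2  λ.(λ.λ.λ.1) 0
  →3  λ.λ.λ.1

Answer: YES — reaches normal form λ.λ.λ.1 in 3 ≤ 4 steps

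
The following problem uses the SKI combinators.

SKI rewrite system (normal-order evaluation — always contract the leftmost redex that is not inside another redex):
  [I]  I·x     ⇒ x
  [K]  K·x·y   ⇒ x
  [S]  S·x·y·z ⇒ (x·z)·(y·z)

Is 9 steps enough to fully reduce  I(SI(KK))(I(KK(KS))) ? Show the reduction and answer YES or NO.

  start: I(SI(KK))(I(KK(KS)))
  →1  SI(KK)(I(KK(KS)))
  →2  I(I(KK(KS)))(KK(I(KK(KS))))
  →3  I(KK(KS))(KK(I(KK(KS))))
  →4  KK(KS)(KK(I(KK(KS))))
  →5  K(KK(I(KK(KS))))
  →6  KK

Answer: YES — reaches normal form KK in 6 ≤ 9 steps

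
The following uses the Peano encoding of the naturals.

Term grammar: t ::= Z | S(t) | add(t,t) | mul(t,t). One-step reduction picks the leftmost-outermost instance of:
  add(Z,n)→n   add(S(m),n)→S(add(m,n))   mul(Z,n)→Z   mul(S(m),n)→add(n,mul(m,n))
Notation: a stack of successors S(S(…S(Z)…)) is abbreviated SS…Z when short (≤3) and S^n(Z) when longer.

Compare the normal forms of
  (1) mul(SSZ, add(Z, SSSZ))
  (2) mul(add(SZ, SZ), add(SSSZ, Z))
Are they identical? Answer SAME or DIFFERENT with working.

Term A:
  start: mul(SSZ, add(Z, SSSZ))
  [1] add(add(Z, SSSZ), mul(SZ, add(Z, SSSZ)))
  [2] add(SSSZ, mul(SZ, add(Z, SSSZ)))
  [3] S(add(SSZ, mul(SZ, add(Z, SSSZ))))
  [4] S(S(add(SZ, mul(SZ, add(Z, SSSZ)))))
  [5] S(S(S(add(Z, mul(SZ, add(Z, SSSZ))))))
  [6] S(S(S(mul(SZ, add(Z, SSSZ)))))
  [7] S(S(S(add(add(Z, SSSZ), mul(Z, add(Z, SSSZ))))))
  [8] S(S(S(add(SSSZ, mul(Z, add(Z, SSSZ))))))
  [9] S(S(S(S(add(SSZ, mul(Z, add(Z, SSSZ)))))))
  [10] S(S(S(S(S(add(SZ, mul(Z, add(Z, SSSZ))))))))
  [11] S(S(S(S(S(S(add(Z, mul(Z, add(Z, SSSZ)))))))))
  [12] S(S(S(S(S(S(mul(Z, add(Z, SSSZ))))))))
  [13] S^6(Z)

Term B:
  start: mul(add(SZ, SZ), add(SSSZ, Z))
  [1] mul(S(add(Z, SZ)), add(SSSZ, Z))
  [2] add(add(SSSZ, Z), mul(add(Z, SZ), add(SSSZ, Z)))
  [3] add(S(add(SSZ, Z)), mul(add(Z, SZ), add(SSSZ, Z)))
  [4] S(add(add(SSZ, Z), mul(add(Z, SZ), add(SSSZ, Z))))
  [5] S(add(S(add(SZ, Z)), mul(add(Z, SZ), add(SSSZ, Z))))
  [6] S(S(add(add(SZ, Z), mul(add(Z, SZ), add(SSSZ, Z)))))
  [7] S(S(add(S(add(Z, Z)), mul(add(Z, SZ), add(SSSZ, Z)))))
  [8] S(S(S(add(add(Z, Z), mul(add(Z, SZ), add(SSSZ, Z))))))
  [9] S(S(S(add(Z, mul(add(Z, SZ), add(SSSZ, Z))))))
  [10] S(S(S(mul(add(Z, SZ), add(SSSZ, Z)))))
  [11] S(S(S(mul(SZ, add(SSSZ, Z)))))
  [12] S(S(S(add(add(SSSZ, Z), mul(Z, add(SSSZ, Z))))))
  [13] S(S(S(add(S(add(SSZ, Z)), mul(Z, add(SSSZ, Z))))))
  [14] S(S(S(S(add(add(SSZ, Z), mul(Z, add(SSSZ, Z)))))))
  [15] S(S(S(S(add(S(add(SZ, Z)), mul(Z, add(SSSZ, Z)))))))
  [16] S(S(S(S(S(add(add(SZ, Z), mul(Z, add(SSSZ, Z))))))))
  [17] S(S(S(S(S(add(S(add(Z, Z)), mul(Z, add(SSSZ, Z))))))))
  [18] S(S(S(S(S(S(add(add(Z, Z), mul(Z, add(SSSZ, Z)))))))))
  [19] S(S(S(S(S(S(add(Z, mul(Z, add(SSSZ, Z)))))))))
  [20] S(S(S(S(S(S(mul(Z, add(SSSZ, Z))))))))
  [21] S^6(Z)

Answer: SAME — A ⇓ S^6(Z), B ⇓ S^6(Z)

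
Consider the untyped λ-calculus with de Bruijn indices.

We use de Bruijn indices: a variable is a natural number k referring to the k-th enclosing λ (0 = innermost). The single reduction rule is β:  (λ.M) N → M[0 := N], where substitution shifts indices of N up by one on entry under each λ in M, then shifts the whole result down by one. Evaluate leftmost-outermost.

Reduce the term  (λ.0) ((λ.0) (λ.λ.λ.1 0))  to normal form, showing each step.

Answer: normal form = λ.λ.λ.1 0  (in 2 steps)

Working:
  start: (λ.0) ((λ.0) (λ.λ.λ.1 0))
  [1] (λ.0) (λ.λ.λ.1 0)
  [2] λ.λ.λ.1 0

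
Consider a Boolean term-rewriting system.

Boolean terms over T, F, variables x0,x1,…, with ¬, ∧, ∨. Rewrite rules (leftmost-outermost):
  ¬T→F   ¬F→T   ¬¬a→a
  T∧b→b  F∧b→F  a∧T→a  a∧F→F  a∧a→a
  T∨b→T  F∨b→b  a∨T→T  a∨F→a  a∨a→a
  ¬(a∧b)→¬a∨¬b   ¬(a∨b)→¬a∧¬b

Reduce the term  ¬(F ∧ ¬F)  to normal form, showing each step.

  start: ¬(F ∧ ¬F)
  →1  ¬F ∨ ¬¬F
  →2  T ∨ ¬¬F
  →3  T

Answer: normal form = T  (in 3 steps)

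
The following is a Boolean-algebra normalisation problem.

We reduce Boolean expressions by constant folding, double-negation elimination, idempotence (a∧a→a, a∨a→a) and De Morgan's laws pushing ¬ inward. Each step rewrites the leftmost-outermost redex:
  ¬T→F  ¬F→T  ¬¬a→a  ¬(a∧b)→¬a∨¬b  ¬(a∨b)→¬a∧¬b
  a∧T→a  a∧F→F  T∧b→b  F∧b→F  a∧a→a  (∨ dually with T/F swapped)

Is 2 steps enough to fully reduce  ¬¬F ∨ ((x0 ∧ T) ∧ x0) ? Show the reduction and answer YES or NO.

Answer: NO — after 2 steps the term is (x0 ∧ T) ∧ x0, not yet normal

Reduction:
  start: ¬¬F ∨ ((x0 ∧ T) ∧ x0)
  step 1: F ∨ ((x0 ∧ T) ∧ x0)
  step 2: (x0 ∧ T) ∧ x0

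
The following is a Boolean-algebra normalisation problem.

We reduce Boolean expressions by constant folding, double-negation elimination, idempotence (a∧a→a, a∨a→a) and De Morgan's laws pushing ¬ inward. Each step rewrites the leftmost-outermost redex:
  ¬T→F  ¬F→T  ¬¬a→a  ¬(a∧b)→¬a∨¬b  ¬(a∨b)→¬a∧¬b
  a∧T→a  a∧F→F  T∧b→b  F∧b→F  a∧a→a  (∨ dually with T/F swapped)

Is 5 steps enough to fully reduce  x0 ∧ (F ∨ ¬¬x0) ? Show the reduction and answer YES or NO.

  start: x0 ∧ (F ∨ ¬¬x0)
  [1] x0 ∧ ¬¬x0
  [2] x0 ∧ x0
  [3] x0

Answer: YES — reaches normal form x0 in 3 ≤ 5 steps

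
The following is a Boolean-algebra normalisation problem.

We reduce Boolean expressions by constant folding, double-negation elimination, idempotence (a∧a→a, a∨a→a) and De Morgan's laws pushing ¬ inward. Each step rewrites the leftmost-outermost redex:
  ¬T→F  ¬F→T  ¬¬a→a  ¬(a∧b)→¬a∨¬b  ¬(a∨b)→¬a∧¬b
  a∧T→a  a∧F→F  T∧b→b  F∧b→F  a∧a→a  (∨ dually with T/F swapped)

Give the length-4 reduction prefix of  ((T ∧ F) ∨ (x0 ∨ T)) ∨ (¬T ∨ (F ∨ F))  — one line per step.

  start: ((T ∧ F) ∨ (x0 ∨ T)) ∨ (¬T ∨ (F ∨ F))
  [1] (F ∨ (x0 ∨ T)) ∨ (¬T ∨ (F ∨ F))
  [2] (x0 ∨ T) ∨ (¬T ∨ (F ∨ F))
  [3] T ∨ (¬T ∨ (F ∨ F))
  [4] T

Answer: after 4 steps: T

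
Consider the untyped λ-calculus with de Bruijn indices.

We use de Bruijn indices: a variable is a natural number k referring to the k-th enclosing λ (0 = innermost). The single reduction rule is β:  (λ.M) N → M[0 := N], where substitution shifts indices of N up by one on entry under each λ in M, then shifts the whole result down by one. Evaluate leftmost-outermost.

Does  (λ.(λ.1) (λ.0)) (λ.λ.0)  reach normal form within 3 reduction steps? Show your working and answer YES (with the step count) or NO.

Answer: YES — reaches normal form λ.λ.0 in 2 ≤ 3 steps

Working:
  start: (λ.(λ.1) (λ.0)) (λ.λ.0)
  →1  (λ.λ.λ.0) (λ.0)
  →2  λ.λ.0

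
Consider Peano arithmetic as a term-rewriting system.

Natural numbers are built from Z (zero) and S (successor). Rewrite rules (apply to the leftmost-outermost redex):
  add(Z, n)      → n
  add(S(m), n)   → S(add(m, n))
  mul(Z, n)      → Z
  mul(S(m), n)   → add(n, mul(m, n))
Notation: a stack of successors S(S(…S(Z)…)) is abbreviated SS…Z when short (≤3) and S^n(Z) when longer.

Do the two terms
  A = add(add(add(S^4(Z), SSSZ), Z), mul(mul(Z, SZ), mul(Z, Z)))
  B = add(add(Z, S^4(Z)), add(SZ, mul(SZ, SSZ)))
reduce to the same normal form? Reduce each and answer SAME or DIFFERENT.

Answer: SAME — A ⇓ S^7(Z), B ⇓ S^7(Z)

Reduction:
Term A:
  start: add(add(add(S^4(Z), SSSZ), Z), mul(mul(Z, SZ), mul(Z, Z)))
  [1] add(add(S(add(SSSZ, SSSZ)), Z), mul(mul(Z, SZ), mul(Z, Z)))
  [2] add(S(add(add(SSSZ, SSSZ), Z)), mul(mul(Z, SZ), mul(Z, Z)))
  [3] S(add(add(add(SSSZ, SSSZ), Z), mul(mul(Z, SZ), mul(Z, Z))))
  [4] S(add(add(S(add(SSZ, SSSZ)), Z), mul(mul(Z, SZ), mul(Z, Z))))
  [5] S(add(S(add(add(SSZ, SSSZ), Z)), mul(mul(Z, SZ), mul(Z, Z))))
  [6] S(S(add(add(add(SSZ, SSSZ), Z), mul(mul(Z, SZ), mul(Z, Z)))))
  [7] S(S(add(add(S(add(SZ, SSSZ)), Z), mul(mul(Z, SZ), mul(Z, Z)))))
  [8] S(S(add(S(add(add(SZ, SSSZ), Z)), mul(mul(Z, SZ), mul(Z, Z)))))
  [9] S(S(S(add(add(add(SZ, SSSZ), Z), mul(mul(Z, SZ), mul(Z, Z))))))
  [10] S(S(S(add(add(S(add(Z, SSSZ)), Z), mul(mul(Z, SZ), mul(Z, Z))))))
  [11] S(S(S(add(S(add(add(Z, SSSZ), Z)), mul(mul(Z, SZ), mul(Z, Z))))))
  [12] S(S(S(S(add(add(add(Z, SSSZ), Z), mul(mul(Z, SZ), mul(Z, Z)))))))
  [13] S(S(S(S(add(add(SSSZ, Z), mul(mul(Z, SZ), mul(Z, Z)))))))
  [14] S(S(S(S(add(S(add(SSZ, Z)), mul(mul(Z, SZ), mul(Z, Z)))))))
  [15] S(S(S(S(S(add(add(SSZ, Z), mul(mul(Z, SZ), mul(Z, Z))))))))
  [16] S(S(S(S(S(add(S(add(SZ, Z)), mul(mul(Z, SZ), mul(Z, Z))))))))
  [17] S(S(S(S(S(S(add(add(SZ, Z), mul(mul(Z, SZ), mul(Z, Z)))))))))
  [18] S(S(S(S(S(S(add(S(add(Z, Z)), mul(mul(Z, SZ), mul(Z, Z)))))))))
  [19] S(S(S(S(S(S(S(add(add(Z, Z), mul(mul(Z, SZ), mul(Z, Z))))))))))
  [20] S(S(S(S(S(S(S(add(Z, mul(mul(Z, SZ), mul(Z, Z))))))))))
  [21] S(S(S(S(S(S(S(mul(mul(Z, SZ), mul(Z, Z)))))))))
  [22] S(S(S(S(S(S(S(mul(Z, mul(Z, Z)))))))))
  [23] S^7(Z)

Term B:
  start: add(add(Z, S^4(Z)), add(SZ, mul(SZ, SSZ)))
  [1] add(S^4(Z), add(SZ, mul(SZ, SSZ)))
  [2] S(add(SSSZ, add(SZ, mul(SZ, SSZ))))
  [3] S(S(add(SSZ, add(SZ, mul(SZ, SSZ)))))
  [4] S(S(S(add(SZ, add(SZ, mul(SZ, SSZ))))))
  [5] S(S(S(S(add(Z, add(SZ, mul(SZ, SSZ)))))))
  [6] S(S(S(S(add(SZ, mul(SZ, SSZ))))))
  [7] S(S(S(S(S(add(Z, mul(SZ, SSZ)))))))
  [8] S(S(S(S(S(mul(SZ, SSZ))))))
  [9] S(S(S(S(S(add(SSZ, mul(Z, SSZ)))))))
  [10] S(S(S(S(S(S(add(SZ, mul(Z, SSZ))))))))
  [11] S(S(S(S(S(S(S(add(Z, mul(Z, SSZ)))))))))
  [12] S(S(S(S(S(S(S(mul(Z, SSZ))))))))
  [13] S^7(Z)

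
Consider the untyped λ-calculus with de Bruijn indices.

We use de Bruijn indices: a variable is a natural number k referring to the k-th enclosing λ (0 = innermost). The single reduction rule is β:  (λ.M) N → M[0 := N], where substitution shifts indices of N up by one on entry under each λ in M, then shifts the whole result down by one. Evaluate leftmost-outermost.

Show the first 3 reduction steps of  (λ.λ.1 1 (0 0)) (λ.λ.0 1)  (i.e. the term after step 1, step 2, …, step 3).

  start: (λ.λ.1 1 (0 0)) (λ.λ.0 1)
  step 1: λ.(λ.λ.0 1) (λ.λ.0 1) (0 0)
  step 2: λ.(λ.0 (λ.λ.0 1)) (0 0)
  step 3: λ.0 0 (λ.λ.0 1)

Answer: after 3 steps: λ.0 0 (λ.λ.0 1)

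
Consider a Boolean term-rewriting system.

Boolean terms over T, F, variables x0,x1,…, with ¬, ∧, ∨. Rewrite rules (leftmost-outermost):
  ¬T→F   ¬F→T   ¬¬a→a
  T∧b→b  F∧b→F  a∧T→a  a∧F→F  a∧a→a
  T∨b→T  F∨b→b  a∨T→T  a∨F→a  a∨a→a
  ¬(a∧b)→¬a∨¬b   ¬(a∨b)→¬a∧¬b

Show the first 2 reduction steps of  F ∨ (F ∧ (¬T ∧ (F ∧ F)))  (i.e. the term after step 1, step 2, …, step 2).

  start: F ∨ (F ∧ (¬T ∧ (F ∧ F)))
  step 1: F ∧ (¬T ∧ (F ∧ F))
  step 2: F

Answer: after 2 steps: F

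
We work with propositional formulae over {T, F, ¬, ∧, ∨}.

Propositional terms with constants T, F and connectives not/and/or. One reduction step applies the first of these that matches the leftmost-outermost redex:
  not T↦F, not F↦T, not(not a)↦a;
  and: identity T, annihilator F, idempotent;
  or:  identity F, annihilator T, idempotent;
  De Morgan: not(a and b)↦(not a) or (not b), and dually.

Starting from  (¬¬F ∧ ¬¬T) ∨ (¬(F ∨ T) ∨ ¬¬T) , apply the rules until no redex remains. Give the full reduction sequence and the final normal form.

Answer: normal form = T  (in 9 steps)

Derivation:
  start: (¬¬F ∧ ¬¬T) ∨ (¬(F ∨ T) ∨ ¬¬T)
  step 1: (F ∧ ¬¬T) ∨ (¬(F ∨ T) ∨ ¬¬T)
  step 2: F ∨ (¬(F ∨ T) ∨ ¬¬T)
  step 3: ¬(F ∨ T) ∨ ¬¬T
  step 4: (¬F ∧ ¬T) ∨ ¬¬T
  step 5: (T ∧ ¬T) ∨ ¬¬T
  step 6: ¬T ∨ ¬¬T
  step 7: F ∨ ¬¬T
  step 8: ¬¬T
  step 9: T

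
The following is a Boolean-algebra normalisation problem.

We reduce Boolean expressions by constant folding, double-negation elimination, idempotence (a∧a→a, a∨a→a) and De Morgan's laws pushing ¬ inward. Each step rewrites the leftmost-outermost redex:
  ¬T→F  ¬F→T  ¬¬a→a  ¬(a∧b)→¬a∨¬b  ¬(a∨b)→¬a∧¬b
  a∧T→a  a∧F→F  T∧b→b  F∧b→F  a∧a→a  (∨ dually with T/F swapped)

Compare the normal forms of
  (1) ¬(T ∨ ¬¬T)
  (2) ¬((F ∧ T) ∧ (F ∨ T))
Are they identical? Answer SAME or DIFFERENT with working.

Answer: DIFFERENT — A ⇓ F, B ⇓ T

Derivation:
Term A:
  start: ¬(T ∨ ¬¬T)
  step 1: ¬T ∧ ¬¬¬T
  step 2: F ∧ ¬¬¬T
  step 3: F

Term B:
  start: ¬((F ∧ T) ∧ (F ∨ T))
  step 1: ¬(F ∧ T) ∨ ¬(F ∨ T)
  step 2: (¬F ∨ ¬T) ∨ ¬(F ∨ T)
  step 3: (T ∨ ¬T) ∨ ¬(F ∨ T)
  step 4: T ∨ ¬(F ∨ T)
  step 5: T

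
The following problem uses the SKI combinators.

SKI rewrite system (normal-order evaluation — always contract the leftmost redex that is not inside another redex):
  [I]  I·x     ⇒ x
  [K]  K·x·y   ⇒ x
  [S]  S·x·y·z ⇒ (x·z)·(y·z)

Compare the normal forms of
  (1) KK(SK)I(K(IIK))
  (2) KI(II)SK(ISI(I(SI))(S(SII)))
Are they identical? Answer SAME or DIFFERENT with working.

Term A:
  start: KK(SK)I(K(IIK))
  step 1: KI(K(IIK))
  step 2: I

Term B:
  start: KI(II)SK(ISI(I(SI))(S(SII)))
  step 1: ISK(ISI(I(SI))(S(SII)))
  step 2: SK(ISI(I(SI))(S(SII)))
  step 3: SK(SI(I(SI))(S(SII)))
  step 4: SK(I(S(SII))(I(SI)(S(SII))))
  step 5: SK(S(SII)(I(SI)(S(SII))))
  step 6: SK(S(SII)(SI(S(SII))))

Answer: DIFFERENT — A ⇓ I, B ⇓ SK(S(SII)(SI(S(SII))))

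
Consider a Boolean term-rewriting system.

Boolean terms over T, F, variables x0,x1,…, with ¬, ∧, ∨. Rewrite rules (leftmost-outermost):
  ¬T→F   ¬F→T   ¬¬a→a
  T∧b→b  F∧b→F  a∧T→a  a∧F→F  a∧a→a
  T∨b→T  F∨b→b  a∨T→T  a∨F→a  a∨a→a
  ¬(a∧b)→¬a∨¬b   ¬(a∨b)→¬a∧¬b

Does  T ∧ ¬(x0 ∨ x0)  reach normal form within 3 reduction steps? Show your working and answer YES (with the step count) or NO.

Answer: YES — reaches normal form ¬x0 in 3 ≤ 3 steps

Derivation:
  start: T ∧ ¬(x0 ∨ x0)
  step 1: ¬(x0 ∨ x0)
  step 2: ¬x0 ∧ ¬x0
  step 3: ¬x0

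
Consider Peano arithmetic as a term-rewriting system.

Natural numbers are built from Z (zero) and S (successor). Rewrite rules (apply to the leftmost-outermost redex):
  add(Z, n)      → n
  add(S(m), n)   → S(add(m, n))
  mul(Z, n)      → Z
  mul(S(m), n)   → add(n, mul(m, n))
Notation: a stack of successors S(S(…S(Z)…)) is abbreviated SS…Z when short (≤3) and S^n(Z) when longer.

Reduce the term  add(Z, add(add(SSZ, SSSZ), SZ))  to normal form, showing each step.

Answer: normal form = S^6(Z)  (in 10 steps)

Working:
  start: add(Z, add(add(SSZ, SSSZ), SZ))
  [1] add(add(SSZ, SSSZ), SZ)
  [2] add(S(add(SZ, SSSZ)), SZ)
  [3] S(add(add(SZ, SSSZ), SZ))
  [4] S(add(S(add(Z, SSSZ)), SZ))
  [5] S(S(add(add(Z, SSSZ), SZ)))
  [6] S(S(add(SSSZ, SZ)))
  [7] S(S(S(add(SSZ, SZ))))
  [8] S(S(S(S(add(SZ, SZ)))))
  [9] S(S(S(S(S(add(Z, SZ))))))
  [10] S^6(Z)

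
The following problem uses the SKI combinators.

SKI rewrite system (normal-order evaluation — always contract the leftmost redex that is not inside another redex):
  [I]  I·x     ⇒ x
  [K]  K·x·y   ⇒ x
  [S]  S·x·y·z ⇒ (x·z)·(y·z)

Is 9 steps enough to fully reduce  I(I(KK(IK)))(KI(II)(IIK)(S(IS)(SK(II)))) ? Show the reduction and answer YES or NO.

Answer: YES — reaches normal form K(K(SS(SKI))) in 9 ≤ 9 steps

Reduction:
  start: I(I(KK(IK)))(KI(II)(IIK)(S(IS)(SK(II))))
  →1  I(KK(IK))(KI(II)(IIK)(S(IS)(SK(II))))
  →2  KK(IK)(KI(II)(IIK)(S(IS)(SK(II))))
  →3  K(KI(II)(IIK)(S(IS)(SK(II))))
  →4  K(I(IIK)(S(IS)(SK(II))))
  →5  K(IIK(S(IS)(SK(II))))
  →6  K(IK(S(IS)(SK(II))))
  →7  K(K(S(IS)(SK(II))))
  →8  K(K(SS(SK(II))))
  →9  K(K(SS(SKI)))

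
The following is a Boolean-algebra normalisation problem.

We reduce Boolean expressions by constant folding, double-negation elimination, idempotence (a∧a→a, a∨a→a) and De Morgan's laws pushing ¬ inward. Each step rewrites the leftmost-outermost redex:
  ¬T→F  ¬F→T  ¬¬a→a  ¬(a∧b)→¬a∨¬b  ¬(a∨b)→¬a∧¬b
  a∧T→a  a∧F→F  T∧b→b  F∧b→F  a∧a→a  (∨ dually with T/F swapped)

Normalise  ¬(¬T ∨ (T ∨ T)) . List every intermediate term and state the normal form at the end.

Answer: normal form = F  (in 6 steps)

Working:
  start: ¬(¬T ∨ (T ∨ T))
  step 1: ¬¬T ∧ ¬(T ∨ T)
  step 2: T ∧ ¬(T ∨ T)
  step 3: ¬(T ∨ T)
  step 4: ¬T ∧ ¬T
  step 5: ¬T
  step 6: F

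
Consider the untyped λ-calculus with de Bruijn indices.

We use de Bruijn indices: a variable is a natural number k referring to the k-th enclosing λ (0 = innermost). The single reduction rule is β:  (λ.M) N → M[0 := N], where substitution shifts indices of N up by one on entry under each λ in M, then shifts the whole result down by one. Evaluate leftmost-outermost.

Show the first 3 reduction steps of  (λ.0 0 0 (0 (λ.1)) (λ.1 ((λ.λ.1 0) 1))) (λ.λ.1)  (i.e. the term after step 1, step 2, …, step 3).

Answer: after 3 steps: (λ.λ.1) ((λ.λ.1) (λ.λ.λ.1)) (λ.(λ.λ.1) ((λ.λ.1 0) (λ.λ.1)))

Derivation:
  start: (λ.0 0 0 (0 (λ.1)) (λ.1 ((λ.λ.1 0) 1))) (λ.λ.1)
  step 1: (λ.λ.1) (λ.λ.1) (λ.λ.1) ((λ.λ.1) (λ.λ.λ.1)) (λ.(λ.λ.1) ((λ.λ.1 0) (λ.λ.1)))
  step 2: (λ.λ.λ.1) (λ.λ.1) ((λ.λ.1) (λ.λ.λ.1)) (λ.(λ.λ.1) ((λ.λ.1 0) (λ.λ.1)))
  step 3: (λ.λ.1) ((λ.λ.1) (λ.λ.λ.1)) (λ.(λ.λ.1) ((λ.λ.1 0) (λ.λ.1)))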